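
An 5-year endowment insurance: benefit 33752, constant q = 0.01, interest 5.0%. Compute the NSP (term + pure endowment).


Term component = 1433.7535
Pure endowment = 5_p_x * v^5 * benefit = 0.95099 * 0.783526 * 33752 = 25149.4789
NSP = 26583.2324


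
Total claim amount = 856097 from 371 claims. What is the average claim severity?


severity = total / number
= 856097 / 371
= 2307.5391


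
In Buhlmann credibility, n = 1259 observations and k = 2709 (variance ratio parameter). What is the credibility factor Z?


Z = n / (n + k)
= 1259 / (1259 + 2709)
= 1259 / 3968
= 0.3173


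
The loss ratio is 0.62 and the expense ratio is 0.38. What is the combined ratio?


Combined ratio = loss ratio + expense ratio
= 0.62 + 0.38
= 1.0


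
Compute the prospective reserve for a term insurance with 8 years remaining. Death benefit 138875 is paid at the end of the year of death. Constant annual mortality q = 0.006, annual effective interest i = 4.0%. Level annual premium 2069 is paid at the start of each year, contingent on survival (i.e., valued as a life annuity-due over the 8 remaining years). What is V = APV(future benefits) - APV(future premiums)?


v = 1/(1+i) = 0.961538
APV(future benefits) per unit = sum_{k=0}^{7} k_p_x * q * v^(k+1) = 0.039607
APV(future benefits) = 138875 * 0.039607 = 5500.4492
Life annuity-due factor ä_{x:8} = sum_{k=0}^{7} k_p_x * v^k = 6.865247
APV(future premiums) = 2069 * 6.865247 = 14204.1963
V = 5500.4492 - 14204.1963
= -8703.7471


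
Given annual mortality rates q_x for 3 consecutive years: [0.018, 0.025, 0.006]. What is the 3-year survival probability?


p_k = 1 - q_k for each year
Survival = product of (1 - q_k)
= 0.982 * 0.975 * 0.994
= 0.9517


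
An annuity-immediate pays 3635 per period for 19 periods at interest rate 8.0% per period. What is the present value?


PV = PMT * (1 - (1+i)^(-n)) / i
= 3635 * (1 - (1+0.08)^(-19)) / 0.08
= 3635 * (1 - 0.231712) / 0.08
= 3635 * 9.603599
= 34909.0831


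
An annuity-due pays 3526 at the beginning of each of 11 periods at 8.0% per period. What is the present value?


PV_due = PMT * (1-(1+i)^(-n))/i * (1+i)
PV_immediate = 25171.988
PV_due = 25171.988 * 1.08
= 27185.747


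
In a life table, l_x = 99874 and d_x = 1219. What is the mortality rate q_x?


q_x = d_x / l_x
= 1219 / 99874
= 0.0122


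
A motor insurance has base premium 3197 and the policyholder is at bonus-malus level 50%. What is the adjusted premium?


adjusted = base * BM_level / 100
= 3197 * 50 / 100
= 3197 * 0.5
= 1598.5


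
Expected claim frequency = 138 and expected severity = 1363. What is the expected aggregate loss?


E[S] = E[N] * E[X]
= 138 * 1363
= 188094


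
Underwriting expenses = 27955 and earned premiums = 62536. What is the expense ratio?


Expense ratio = expenses / premiums
= 27955 / 62536
= 0.447


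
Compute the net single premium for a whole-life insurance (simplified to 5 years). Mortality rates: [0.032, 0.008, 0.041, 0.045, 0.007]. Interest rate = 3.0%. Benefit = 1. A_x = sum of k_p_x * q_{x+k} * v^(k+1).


v = 0.970874
Year 0: k_p_x=1.0, q=0.032, term=0.031068
Year 1: k_p_x=0.968, q=0.008, term=0.007299
Year 2: k_p_x=0.960256, q=0.041, term=0.03603
Year 3: k_p_x=0.920886, q=0.045, term=0.036819
Year 4: k_p_x=0.879446, q=0.007, term=0.00531
A_x = 0.1165


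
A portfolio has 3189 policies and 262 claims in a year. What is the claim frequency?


frequency = claims / policies
= 262 / 3189
= 0.0822


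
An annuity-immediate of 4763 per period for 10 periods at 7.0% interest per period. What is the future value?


FV = PMT * ((1+i)^n - 1) / i
= 4763 * ((1.07)^10 - 1) / 0.07
= 4763 * (1.967151 - 1) / 0.07
= 65807.7416


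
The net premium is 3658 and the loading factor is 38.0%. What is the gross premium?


Gross = net * (1 + loading)
= 3658 * (1 + 0.38)
= 3658 * 1.38
= 5048.04


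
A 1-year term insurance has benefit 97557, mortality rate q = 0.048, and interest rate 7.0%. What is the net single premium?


NSP = benefit * q * v
v = 1/(1+i) = 0.934579
NSP = 97557 * 0.048 * 0.934579
= 4376.3888


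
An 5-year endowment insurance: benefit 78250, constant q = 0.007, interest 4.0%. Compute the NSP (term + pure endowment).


Term component = 2405.9092
Pure endowment = 5_p_x * v^5 * benefit = 0.965487 * 0.821927 * 78250 = 62096.0381
NSP = 64501.9474


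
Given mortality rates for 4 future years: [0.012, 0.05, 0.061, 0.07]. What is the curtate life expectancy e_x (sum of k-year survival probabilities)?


e_x = sum_{k=1}^{n} k_p_x
k_p_x values:
  1_p_x = 0.988
  2_p_x = 0.9386
  3_p_x = 0.881345
  4_p_x = 0.819651
e_x = 3.6276


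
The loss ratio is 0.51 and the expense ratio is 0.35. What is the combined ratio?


Combined ratio = loss ratio + expense ratio
= 0.51 + 0.35
= 0.86


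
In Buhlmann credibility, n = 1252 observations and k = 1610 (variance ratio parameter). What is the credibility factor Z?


Z = n / (n + k)
= 1252 / (1252 + 1610)
= 1252 / 2862
= 0.4375


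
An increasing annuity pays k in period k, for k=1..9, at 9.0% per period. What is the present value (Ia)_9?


(Ia)_n = sum_{k=1}^{n} k * v^k, v = 1/(1+i)
v = 0.917431
Sum computed term by term:
(Ia)_9 = 26.5663


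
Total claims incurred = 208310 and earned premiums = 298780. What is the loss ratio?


Loss ratio = claims / premiums
= 208310 / 298780
= 0.6972


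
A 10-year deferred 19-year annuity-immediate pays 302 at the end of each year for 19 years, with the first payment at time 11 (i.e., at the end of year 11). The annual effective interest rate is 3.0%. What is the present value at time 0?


PV at time 10 of the 19-year annuity-immediate:
a_n = 302 * (1-(1+0.03)^(-19))/0.03 = 4325.7873
Discount back 10 years to time 0:
PV = 4325.7873 * (1+0.03)^(-10)
= 4325.7873 * 0.744094
= 3218.792


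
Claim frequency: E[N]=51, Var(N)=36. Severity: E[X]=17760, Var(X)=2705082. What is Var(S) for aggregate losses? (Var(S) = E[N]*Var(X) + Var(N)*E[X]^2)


Var(S) = E[N]*Var(X) + Var(N)*E[X]^2
= 51*2705082 + 36*17760^2
= 137959182 + 11355033600
= 1.1493e+10


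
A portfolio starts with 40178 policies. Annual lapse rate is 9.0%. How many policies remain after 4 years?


remaining = initial * (1 - lapse)^years
= 40178 * (1 - 0.09)^4
= 40178 * 0.68575
= 27552.0478


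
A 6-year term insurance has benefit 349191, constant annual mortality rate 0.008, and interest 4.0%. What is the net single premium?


NSP = benefit * sum_{k=0}^{n-1} k_p_x * q * v^(k+1)
With constant q=0.008, v=0.961538
Sum = 0.041145
NSP = 349191 * 0.041145
= 14367.4587


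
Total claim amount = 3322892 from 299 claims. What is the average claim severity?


severity = total / number
= 3322892 / 299
= 11113.3512


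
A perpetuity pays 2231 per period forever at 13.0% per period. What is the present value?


PV = PMT / i
= 2231 / 0.13
= 17161.5385


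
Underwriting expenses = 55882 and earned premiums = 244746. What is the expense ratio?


Expense ratio = expenses / premiums
= 55882 / 244746
= 0.2283


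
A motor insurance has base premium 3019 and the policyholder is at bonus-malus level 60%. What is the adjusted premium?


adjusted = base * BM_level / 100
= 3019 * 60 / 100
= 3019 * 0.6
= 1811.4


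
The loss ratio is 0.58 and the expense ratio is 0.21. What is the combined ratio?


Combined ratio = loss ratio + expense ratio
= 0.58 + 0.21
= 0.79


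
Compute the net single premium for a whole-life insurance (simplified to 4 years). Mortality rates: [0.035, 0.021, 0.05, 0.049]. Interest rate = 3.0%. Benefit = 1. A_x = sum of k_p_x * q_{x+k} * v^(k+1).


v = 0.970874
Year 0: k_p_x=1.0, q=0.035, term=0.033981
Year 1: k_p_x=0.965, q=0.021, term=0.019102
Year 2: k_p_x=0.944735, q=0.05, term=0.043228
Year 3: k_p_x=0.897498, q=0.049, term=0.039073
A_x = 0.1354


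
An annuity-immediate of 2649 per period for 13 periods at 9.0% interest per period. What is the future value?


FV = PMT * ((1+i)^n - 1) / i
= 2649 * ((1.09)^13 - 1) / 0.09
= 2649 * (3.065805 - 1) / 0.09
= 60803.5158


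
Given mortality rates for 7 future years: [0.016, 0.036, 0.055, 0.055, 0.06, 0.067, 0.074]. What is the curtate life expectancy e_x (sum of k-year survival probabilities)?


e_x = sum_{k=1}^{n} k_p_x
k_p_x values:
  1_p_x = 0.984
  2_p_x = 0.948576
  3_p_x = 0.896404
  4_p_x = 0.847102
  5_p_x = 0.796276
  6_p_x = 0.742925
  7_p_x = 0.687949
e_x = 5.9032


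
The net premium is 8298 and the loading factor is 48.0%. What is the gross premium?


Gross = net * (1 + loading)
= 8298 * (1 + 0.48)
= 8298 * 1.48
= 12281.04


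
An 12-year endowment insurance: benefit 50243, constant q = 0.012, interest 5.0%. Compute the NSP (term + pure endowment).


Term component = 5039.8047
Pure endowment = 12_p_x * v^12 * benefit = 0.865134 * 0.556837 * 50243 = 24204.0092
NSP = 29243.8139


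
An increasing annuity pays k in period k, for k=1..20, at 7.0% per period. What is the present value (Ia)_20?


(Ia)_n = sum_{k=1}^{n} k * v^k, v = 1/(1+i)
v = 0.934579
Sum computed term by term:
(Ia)_20 = 88.1031


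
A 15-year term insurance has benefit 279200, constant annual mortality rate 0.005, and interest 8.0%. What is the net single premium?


NSP = benefit * sum_{k=0}^{n-1} k_p_x * q * v^(k+1)
With constant q=0.005, v=0.925926
Sum = 0.041623
NSP = 279200 * 0.041623
= 11621.1511


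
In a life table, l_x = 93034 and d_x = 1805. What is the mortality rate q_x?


q_x = d_x / l_x
= 1805 / 93034
= 0.0194


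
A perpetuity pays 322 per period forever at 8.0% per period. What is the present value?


PV = PMT / i
= 322 / 0.08
= 4025.0


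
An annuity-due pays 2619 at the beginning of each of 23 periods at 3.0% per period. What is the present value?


PV_due = PMT * (1-(1+i)^(-n))/i * (1+i)
PV_immediate = 43065.8104
PV_due = 43065.8104 * 1.03
= 44357.7847


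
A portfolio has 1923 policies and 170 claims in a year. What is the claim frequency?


frequency = claims / policies
= 170 / 1923
= 0.0884


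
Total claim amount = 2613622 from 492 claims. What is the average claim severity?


severity = total / number
= 2613622 / 492
= 5312.2398


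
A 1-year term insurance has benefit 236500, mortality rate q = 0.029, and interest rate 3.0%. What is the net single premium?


NSP = benefit * q * v
v = 1/(1+i) = 0.970874
NSP = 236500 * 0.029 * 0.970874
= 6658.7379


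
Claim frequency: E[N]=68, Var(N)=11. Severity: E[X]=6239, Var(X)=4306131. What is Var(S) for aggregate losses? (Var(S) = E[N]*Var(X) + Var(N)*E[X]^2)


Var(S) = E[N]*Var(X) + Var(N)*E[X]^2
= 68*4306131 + 11*6239^2
= 292816908 + 428176331
= 7.2099e+08


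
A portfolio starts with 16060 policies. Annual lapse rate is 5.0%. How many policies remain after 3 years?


remaining = initial * (1 - lapse)^years
= 16060 * (1 - 0.05)^3
= 16060 * 0.857375
= 13769.4425


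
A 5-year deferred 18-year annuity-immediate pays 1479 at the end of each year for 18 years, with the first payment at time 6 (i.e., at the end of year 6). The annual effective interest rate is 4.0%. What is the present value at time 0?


PV at time 5 of the 18-year annuity-immediate:
a_n = 1479 * (1-(1+0.04)^(-18))/0.04 = 18723.1002
Discount back 5 years to time 0:
PV = 18723.1002 * (1+0.04)^(-5)
= 18723.1002 * 0.821927
= 15389.0236


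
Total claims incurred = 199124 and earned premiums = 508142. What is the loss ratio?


Loss ratio = claims / premiums
= 199124 / 508142
= 0.3919


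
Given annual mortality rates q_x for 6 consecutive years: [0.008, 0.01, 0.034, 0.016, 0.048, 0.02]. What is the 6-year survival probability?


p_k = 1 - q_k for each year
Survival = product of (1 - q_k)
= 0.992 * 0.99 * 0.966 * 0.984 * 0.952 * 0.98
= 0.8709


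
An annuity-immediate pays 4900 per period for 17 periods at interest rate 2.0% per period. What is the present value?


PV = PMT * (1 - (1+i)^(-n)) / i
= 4900 * (1 - (1+0.02)^(-17)) / 0.02
= 4900 * (1 - 0.714163) / 0.02
= 4900 * 14.291872
= 70030.1722


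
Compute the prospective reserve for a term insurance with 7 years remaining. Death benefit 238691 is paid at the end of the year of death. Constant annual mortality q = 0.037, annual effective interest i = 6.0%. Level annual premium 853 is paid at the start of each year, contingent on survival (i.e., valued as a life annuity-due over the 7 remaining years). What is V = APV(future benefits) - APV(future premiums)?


v = 1/(1+i) = 0.943396
APV(future benefits) per unit = sum_{k=0}^{6} k_p_x * q * v^(k+1) = 0.186606
APV(future benefits) = 238691 * 0.186606 = 44541.0825
Life annuity-due factor ä_{x:7} = sum_{k=0}^{6} k_p_x * v^k = 5.345999
APV(future premiums) = 853 * 5.345999 = 4560.1371
V = 44541.0825 - 4560.1371
= 39980.9455


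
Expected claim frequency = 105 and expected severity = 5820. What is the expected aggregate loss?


E[S] = E[N] * E[X]
= 105 * 5820
= 611100


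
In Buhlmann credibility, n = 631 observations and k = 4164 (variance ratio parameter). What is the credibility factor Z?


Z = n / (n + k)
= 631 / (631 + 4164)
= 631 / 4795
= 0.1316


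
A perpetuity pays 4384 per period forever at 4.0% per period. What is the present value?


PV = PMT / i
= 4384 / 0.04
= 109600.0


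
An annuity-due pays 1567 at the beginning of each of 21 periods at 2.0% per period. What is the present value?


PV_due = PMT * (1-(1+i)^(-n))/i * (1+i)
PV_immediate = 26656.5648
PV_due = 26656.5648 * 1.02
= 27189.6961


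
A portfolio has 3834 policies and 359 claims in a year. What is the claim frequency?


frequency = claims / policies
= 359 / 3834
= 0.0936


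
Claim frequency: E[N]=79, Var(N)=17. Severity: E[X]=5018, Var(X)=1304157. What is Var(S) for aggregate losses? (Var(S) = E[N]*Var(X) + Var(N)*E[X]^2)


Var(S) = E[N]*Var(X) + Var(N)*E[X]^2
= 79*1304157 + 17*5018^2
= 103028403 + 428065508
= 5.3109e+08


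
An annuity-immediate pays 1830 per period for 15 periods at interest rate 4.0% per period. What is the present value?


PV = PMT * (1 - (1+i)^(-n)) / i
= 1830 * (1 - (1+0.04)^(-15)) / 0.04
= 1830 * (1 - 0.555265) / 0.04
= 1830 * 11.118387
= 20346.649


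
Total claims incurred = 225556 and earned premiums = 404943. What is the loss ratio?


Loss ratio = claims / premiums
= 225556 / 404943
= 0.557


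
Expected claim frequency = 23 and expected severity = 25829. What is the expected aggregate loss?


E[S] = E[N] * E[X]
= 23 * 25829
= 594067


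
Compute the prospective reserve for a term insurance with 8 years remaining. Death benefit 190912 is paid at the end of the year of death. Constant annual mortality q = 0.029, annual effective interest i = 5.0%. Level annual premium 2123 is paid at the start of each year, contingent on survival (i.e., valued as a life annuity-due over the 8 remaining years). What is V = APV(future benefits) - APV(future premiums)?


v = 1/(1+i) = 0.952381
APV(future benefits) per unit = sum_{k=0}^{7} k_p_x * q * v^(k+1) = 0.170748
APV(future benefits) = 190912 * 0.170748 = 32597.823
Life annuity-due factor ä_{x:8} = sum_{k=0}^{7} k_p_x * v^k = 6.182252
APV(future premiums) = 2123 * 6.182252 = 13124.92
V = 32597.823 - 13124.92
= 19472.903


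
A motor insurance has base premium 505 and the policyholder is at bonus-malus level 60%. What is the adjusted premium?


adjusted = base * BM_level / 100
= 505 * 60 / 100
= 505 * 0.6
= 303.0


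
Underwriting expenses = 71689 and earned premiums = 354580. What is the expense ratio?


Expense ratio = expenses / premiums
= 71689 / 354580
= 0.2022


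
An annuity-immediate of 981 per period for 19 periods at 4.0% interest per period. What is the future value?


FV = PMT * ((1+i)^n - 1) / i
= 981 * ((1.04)^19 - 1) / 0.04
= 981 * (2.106849 - 1) / 0.04
= 27145.476


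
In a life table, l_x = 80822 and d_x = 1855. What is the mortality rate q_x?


q_x = d_x / l_x
= 1855 / 80822
= 0.023


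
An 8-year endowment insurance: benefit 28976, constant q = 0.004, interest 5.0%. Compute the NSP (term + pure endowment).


Term component = 739.4647
Pure endowment = 8_p_x * v^8 * benefit = 0.968444 * 0.676839 * 28976 = 18993.2265
NSP = 19732.6912


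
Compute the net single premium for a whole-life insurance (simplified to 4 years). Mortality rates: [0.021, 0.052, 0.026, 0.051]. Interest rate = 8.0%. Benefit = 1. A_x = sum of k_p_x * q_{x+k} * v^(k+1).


v = 0.925926
Year 0: k_p_x=1.0, q=0.021, term=0.019444
Year 1: k_p_x=0.979, q=0.052, term=0.043645
Year 2: k_p_x=0.928092, q=0.026, term=0.019155
Year 3: k_p_x=0.903962, q=0.051, term=0.033886
A_x = 0.1161


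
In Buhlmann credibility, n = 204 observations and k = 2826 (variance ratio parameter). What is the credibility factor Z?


Z = n / (n + k)
= 204 / (204 + 2826)
= 204 / 3030
= 0.0673


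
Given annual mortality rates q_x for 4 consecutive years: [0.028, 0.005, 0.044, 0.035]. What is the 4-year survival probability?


p_k = 1 - q_k for each year
Survival = product of (1 - q_k)
= 0.972 * 0.995 * 0.956 * 0.965
= 0.8922


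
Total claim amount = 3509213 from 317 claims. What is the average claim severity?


severity = total / number
= 3509213 / 317
= 11070.0726


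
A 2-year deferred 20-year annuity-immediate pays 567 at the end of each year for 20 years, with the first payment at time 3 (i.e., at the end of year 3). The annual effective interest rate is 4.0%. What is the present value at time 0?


PV at time 2 of the 20-year annuity-immediate:
a_n = 567 * (1-(1+0.04)^(-20))/0.04 = 7705.715
Discount back 2 years to time 0:
PV = 7705.715 * (1+0.04)^(-2)
= 7705.715 * 0.924556
= 7124.3667


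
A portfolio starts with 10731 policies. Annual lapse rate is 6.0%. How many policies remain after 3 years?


remaining = initial * (1 - lapse)^years
= 10731 * (1 - 0.06)^3
= 10731 * 0.830584
= 8912.9969


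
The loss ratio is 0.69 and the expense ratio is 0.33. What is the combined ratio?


Combined ratio = loss ratio + expense ratio
= 0.69 + 0.33
= 1.02


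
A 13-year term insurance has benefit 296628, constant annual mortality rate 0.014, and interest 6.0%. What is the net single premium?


NSP = benefit * sum_{k=0}^{n-1} k_p_x * q * v^(k+1)
With constant q=0.014, v=0.943396
Sum = 0.115344
NSP = 296628 * 0.115344
= 34214.3733


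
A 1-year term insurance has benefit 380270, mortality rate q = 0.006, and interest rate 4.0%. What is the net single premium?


NSP = benefit * q * v
v = 1/(1+i) = 0.961538
NSP = 380270 * 0.006 * 0.961538
= 2193.8654


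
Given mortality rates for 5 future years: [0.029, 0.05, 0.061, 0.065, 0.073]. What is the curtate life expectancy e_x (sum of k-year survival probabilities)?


e_x = sum_{k=1}^{n} k_p_x
k_p_x values:
  1_p_x = 0.971
  2_p_x = 0.92245
  3_p_x = 0.866181
  4_p_x = 0.809879
  5_p_x = 0.750758
e_x = 4.3203


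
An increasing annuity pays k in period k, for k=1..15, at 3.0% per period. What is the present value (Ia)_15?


(Ia)_n = sum_{k=1}^{n} k * v^k, v = 1/(1+i)
v = 0.970874
Sum computed term by term:
(Ia)_15 = 88.9381


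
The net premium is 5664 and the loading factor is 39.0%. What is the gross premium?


Gross = net * (1 + loading)
= 5664 * (1 + 0.39)
= 5664 * 1.39
= 7872.96


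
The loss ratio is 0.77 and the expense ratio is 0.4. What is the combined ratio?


Combined ratio = loss ratio + expense ratio
= 0.77 + 0.4
= 1.17


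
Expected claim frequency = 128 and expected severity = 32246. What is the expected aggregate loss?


E[S] = E[N] * E[X]
= 128 * 32246
= 4.1275e+06


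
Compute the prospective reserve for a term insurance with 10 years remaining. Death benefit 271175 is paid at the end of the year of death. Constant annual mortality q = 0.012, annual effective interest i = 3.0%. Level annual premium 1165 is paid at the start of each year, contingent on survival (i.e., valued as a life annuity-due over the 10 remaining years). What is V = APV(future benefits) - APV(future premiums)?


v = 1/(1+i) = 0.970874
APV(future benefits) per unit = sum_{k=0}^{9} k_p_x * q * v^(k+1) = 0.097293
APV(future benefits) = 271175 * 0.097293 = 26383.5244
Life annuity-due factor ä_{x:10} = sum_{k=0}^{9} k_p_x * v^k = 8.351013
APV(future premiums) = 1165 * 8.351013 = 9728.9297
V = 26383.5244 - 9728.9297
= 16654.5947


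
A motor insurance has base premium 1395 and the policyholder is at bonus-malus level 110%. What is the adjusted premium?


adjusted = base * BM_level / 100
= 1395 * 110 / 100
= 1395 * 1.1
= 1534.5


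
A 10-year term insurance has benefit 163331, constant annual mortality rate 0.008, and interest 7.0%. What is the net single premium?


NSP = benefit * sum_{k=0}^{n-1} k_p_x * q * v^(k+1)
With constant q=0.008, v=0.934579
Sum = 0.05445
NSP = 163331 * 0.05445
= 8893.3379


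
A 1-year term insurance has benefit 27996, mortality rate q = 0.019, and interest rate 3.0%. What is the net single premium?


NSP = benefit * q * v
v = 1/(1+i) = 0.970874
NSP = 27996 * 0.019 * 0.970874
= 516.4311


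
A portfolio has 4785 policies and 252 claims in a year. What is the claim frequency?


frequency = claims / policies
= 252 / 4785
= 0.0527


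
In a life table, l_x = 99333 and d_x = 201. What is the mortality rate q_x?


q_x = d_x / l_x
= 201 / 99333
= 0.002


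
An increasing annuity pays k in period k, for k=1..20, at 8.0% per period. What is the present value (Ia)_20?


(Ia)_n = sum_{k=1}^{n} k * v^k, v = 1/(1+i)
v = 0.925926
Sum computed term by term:
(Ia)_20 = 78.9079


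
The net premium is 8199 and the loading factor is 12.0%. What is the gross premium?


Gross = net * (1 + loading)
= 8199 * (1 + 0.12)
= 8199 * 1.12
= 9182.88


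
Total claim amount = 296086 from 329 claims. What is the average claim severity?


severity = total / number
= 296086 / 329
= 899.9574


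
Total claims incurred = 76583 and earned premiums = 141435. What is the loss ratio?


Loss ratio = claims / premiums
= 76583 / 141435
= 0.5415


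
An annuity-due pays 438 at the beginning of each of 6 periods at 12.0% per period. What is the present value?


PV_due = PMT * (1-(1+i)^(-n))/i * (1+i)
PV_immediate = 1800.7964
PV_due = 1800.7964 * 1.12
= 2016.892


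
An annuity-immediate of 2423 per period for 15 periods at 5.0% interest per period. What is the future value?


FV = PMT * ((1+i)^n - 1) / i
= 2423 * ((1.05)^15 - 1) / 0.05
= 2423 * (2.078928 - 1) / 0.05
= 52284.8596


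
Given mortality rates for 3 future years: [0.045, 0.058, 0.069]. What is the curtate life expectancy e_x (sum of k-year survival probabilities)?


e_x = sum_{k=1}^{n} k_p_x
k_p_x values:
  1_p_x = 0.955
  2_p_x = 0.89961
  3_p_x = 0.837537
e_x = 2.6921


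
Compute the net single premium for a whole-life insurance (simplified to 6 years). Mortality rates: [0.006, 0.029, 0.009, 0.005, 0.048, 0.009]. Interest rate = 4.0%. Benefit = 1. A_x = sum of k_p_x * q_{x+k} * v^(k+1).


v = 0.961538
Year 0: k_p_x=1.0, q=0.006, term=0.005769
Year 1: k_p_x=0.994, q=0.029, term=0.026651
Year 2: k_p_x=0.965174, q=0.009, term=0.007722
Year 3: k_p_x=0.956487, q=0.005, term=0.004088
Year 4: k_p_x=0.951705, q=0.048, term=0.037547
Year 5: k_p_x=0.906023, q=0.009, term=0.006444
A_x = 0.0882


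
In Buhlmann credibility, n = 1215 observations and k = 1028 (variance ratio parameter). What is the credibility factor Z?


Z = n / (n + k)
= 1215 / (1215 + 1028)
= 1215 / 2243
= 0.5417


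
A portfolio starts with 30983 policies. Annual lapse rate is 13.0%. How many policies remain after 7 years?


remaining = initial * (1 - lapse)^years
= 30983 * (1 - 0.13)^7
= 30983 * 0.377255
= 11688.4853


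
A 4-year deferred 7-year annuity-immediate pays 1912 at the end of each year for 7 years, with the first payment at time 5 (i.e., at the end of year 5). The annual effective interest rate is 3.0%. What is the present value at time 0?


PV at time 4 of the 7-year annuity-immediate:
a_n = 1912 * (1-(1+0.03)^(-7))/0.03 = 11912.301
Discount back 4 years to time 0:
PV = 11912.301 * (1+0.03)^(-4)
= 11912.301 * 0.888487
= 10583.9252


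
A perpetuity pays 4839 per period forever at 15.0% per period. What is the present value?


PV = PMT / i
= 4839 / 0.15
= 32260.0


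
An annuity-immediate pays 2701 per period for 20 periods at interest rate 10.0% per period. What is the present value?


PV = PMT * (1 - (1+i)^(-n)) / i
= 2701 * (1 - (1+0.1)^(-20)) / 0.1
= 2701 * (1 - 0.148644) / 0.1
= 2701 * 8.513564
= 22995.1356


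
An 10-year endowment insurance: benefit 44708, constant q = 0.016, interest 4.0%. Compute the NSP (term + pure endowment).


Term component = 5429.6784
Pure endowment = 10_p_x * v^10 * benefit = 0.851042 * 0.675564 * 44708 = 25704.1255
NSP = 31133.804


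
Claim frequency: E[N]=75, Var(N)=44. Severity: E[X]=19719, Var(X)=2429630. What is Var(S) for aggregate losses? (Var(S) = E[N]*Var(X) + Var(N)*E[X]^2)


Var(S) = E[N]*Var(X) + Var(N)*E[X]^2
= 75*2429630 + 44*19719^2
= 182222250 + 17108914284
= 1.7291e+10


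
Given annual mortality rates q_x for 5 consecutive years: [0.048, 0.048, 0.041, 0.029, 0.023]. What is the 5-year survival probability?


p_k = 1 - q_k for each year
Survival = product of (1 - q_k)
= 0.952 * 0.952 * 0.959 * 0.971 * 0.977
= 0.8245


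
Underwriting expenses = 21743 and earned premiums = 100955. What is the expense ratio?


Expense ratio = expenses / premiums
= 21743 / 100955
= 0.2154


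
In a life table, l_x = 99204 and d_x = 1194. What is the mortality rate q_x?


q_x = d_x / l_x
= 1194 / 99204
= 0.012


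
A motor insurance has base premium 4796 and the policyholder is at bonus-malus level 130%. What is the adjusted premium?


adjusted = base * BM_level / 100
= 4796 * 130 / 100
= 4796 * 1.3
= 6234.8


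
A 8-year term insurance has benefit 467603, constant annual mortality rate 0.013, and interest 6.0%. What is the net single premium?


NSP = benefit * sum_{k=0}^{n-1} k_p_x * q * v^(k+1)
With constant q=0.013, v=0.943396
Sum = 0.077456
NSP = 467603 * 0.077456
= 36218.6846


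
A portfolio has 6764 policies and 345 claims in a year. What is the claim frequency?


frequency = claims / policies
= 345 / 6764
= 0.051


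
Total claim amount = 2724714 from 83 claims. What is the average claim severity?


severity = total / number
= 2724714 / 83
= 32827.8795


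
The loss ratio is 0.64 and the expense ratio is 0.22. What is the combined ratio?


Combined ratio = loss ratio + expense ratio
= 0.64 + 0.22
= 0.86


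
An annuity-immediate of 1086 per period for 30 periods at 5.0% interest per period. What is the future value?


FV = PMT * ((1+i)^n - 1) / i
= 1086 * ((1.05)^30 - 1) / 0.05
= 1086 * (4.321942 - 1) / 0.05
= 72152.5884


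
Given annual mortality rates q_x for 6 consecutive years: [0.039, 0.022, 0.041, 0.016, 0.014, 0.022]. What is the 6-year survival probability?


p_k = 1 - q_k for each year
Survival = product of (1 - q_k)
= 0.961 * 0.978 * 0.959 * 0.984 * 0.986 * 0.978
= 0.8552


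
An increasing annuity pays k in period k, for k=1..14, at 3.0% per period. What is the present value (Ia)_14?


(Ia)_n = sum_{k=1}^{n} k * v^k, v = 1/(1+i)
v = 0.970874
Sum computed term by term:
(Ia)_14 = 79.3102


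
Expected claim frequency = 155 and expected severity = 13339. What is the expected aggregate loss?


E[S] = E[N] * E[X]
= 155 * 13339
= 2.0675e+06


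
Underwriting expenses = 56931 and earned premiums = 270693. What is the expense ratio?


Expense ratio = expenses / premiums
= 56931 / 270693
= 0.2103


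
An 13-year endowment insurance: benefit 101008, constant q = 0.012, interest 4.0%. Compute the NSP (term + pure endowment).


Term component = 11343.7714
Pure endowment = 13_p_x * v^13 * benefit = 0.854752 * 0.600574 * 101008 = 51851.6571
NSP = 63195.4286


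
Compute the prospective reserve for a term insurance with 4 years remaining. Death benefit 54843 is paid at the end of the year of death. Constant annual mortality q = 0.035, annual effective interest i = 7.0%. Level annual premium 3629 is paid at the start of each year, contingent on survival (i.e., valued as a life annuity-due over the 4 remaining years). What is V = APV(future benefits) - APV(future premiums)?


v = 1/(1+i) = 0.934579
APV(future benefits) per unit = sum_{k=0}^{3} k_p_x * q * v^(k+1) = 0.112811
APV(future benefits) = 54843 * 0.112811 = 6186.8851
Life annuity-due factor ä_{x:4} = sum_{k=0}^{3} k_p_x * v^k = 3.448789
APV(future premiums) = 3629 * 3.448789 = 12515.654
V = 6186.8851 - 12515.654
= -6328.7689


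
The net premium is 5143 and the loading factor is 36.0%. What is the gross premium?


Gross = net * (1 + loading)
= 5143 * (1 + 0.36)
= 5143 * 1.36
= 6994.48


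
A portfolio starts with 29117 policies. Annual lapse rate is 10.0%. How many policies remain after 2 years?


remaining = initial * (1 - lapse)^years
= 29117 * (1 - 0.1)^2
= 29117 * 0.81
= 23584.77


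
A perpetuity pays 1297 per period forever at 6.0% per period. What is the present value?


PV = PMT / i
= 1297 / 0.06
= 21616.6667


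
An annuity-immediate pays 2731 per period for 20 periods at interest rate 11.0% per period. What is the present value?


PV = PMT * (1 - (1+i)^(-n)) / i
= 2731 * (1 - (1+0.11)^(-20)) / 0.11
= 2731 * (1 - 0.124034) / 0.11
= 2731 * 7.963328
= 21747.8491


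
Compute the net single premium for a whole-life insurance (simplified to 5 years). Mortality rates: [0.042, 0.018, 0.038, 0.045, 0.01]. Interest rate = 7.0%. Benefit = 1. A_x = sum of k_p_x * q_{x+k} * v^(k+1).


v = 0.934579
Year 0: k_p_x=1.0, q=0.042, term=0.039252
Year 1: k_p_x=0.958, q=0.018, term=0.015062
Year 2: k_p_x=0.940756, q=0.038, term=0.029182
Year 3: k_p_x=0.905007, q=0.045, term=0.031069
Year 4: k_p_x=0.864282, q=0.01, term=0.006162
A_x = 0.1207


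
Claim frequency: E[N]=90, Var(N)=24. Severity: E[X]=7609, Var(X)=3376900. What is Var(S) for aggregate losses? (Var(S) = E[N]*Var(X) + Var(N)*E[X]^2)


Var(S) = E[N]*Var(X) + Var(N)*E[X]^2
= 90*3376900 + 24*7609^2
= 303921000 + 1389525144
= 1.6934e+09


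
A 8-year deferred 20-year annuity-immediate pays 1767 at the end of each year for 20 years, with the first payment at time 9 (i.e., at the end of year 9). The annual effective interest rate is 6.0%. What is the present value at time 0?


PV at time 8 of the 20-year annuity-immediate:
a_n = 1767 * (1-(1+0.06)^(-20))/0.06 = 20267.3508
Discount back 8 years to time 0:
PV = 20267.3508 * (1+0.06)^(-8)
= 20267.3508 * 0.627412
= 12715.9866


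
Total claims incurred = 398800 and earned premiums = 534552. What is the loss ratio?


Loss ratio = claims / premiums
= 398800 / 534552
= 0.746


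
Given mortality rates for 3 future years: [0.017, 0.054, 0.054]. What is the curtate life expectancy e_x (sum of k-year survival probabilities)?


e_x = sum_{k=1}^{n} k_p_x
k_p_x values:
  1_p_x = 0.983
  2_p_x = 0.929918
  3_p_x = 0.879702
e_x = 2.7926


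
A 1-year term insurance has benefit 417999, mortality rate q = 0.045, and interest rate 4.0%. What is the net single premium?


NSP = benefit * q * v
v = 1/(1+i) = 0.961538
NSP = 417999 * 0.045 * 0.961538
= 18086.4952


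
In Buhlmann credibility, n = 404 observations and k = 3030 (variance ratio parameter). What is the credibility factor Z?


Z = n / (n + k)
= 404 / (404 + 3030)
= 404 / 3434
= 0.1176


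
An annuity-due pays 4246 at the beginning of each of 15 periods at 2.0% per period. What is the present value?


PV_due = PMT * (1-(1+i)^(-n))/i * (1+i)
PV_immediate = 54557.9728
PV_due = 54557.9728 * 1.02
= 55649.1323


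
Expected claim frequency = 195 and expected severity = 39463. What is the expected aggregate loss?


E[S] = E[N] * E[X]
= 195 * 39463
= 7.6953e+06


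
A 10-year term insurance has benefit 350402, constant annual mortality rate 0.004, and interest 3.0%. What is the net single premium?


NSP = benefit * sum_{k=0}^{n-1} k_p_x * q * v^(k+1)
With constant q=0.004, v=0.970874
Sum = 0.033546
NSP = 350402 * 0.033546
= 11754.5347


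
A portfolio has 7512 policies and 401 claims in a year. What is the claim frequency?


frequency = claims / policies
= 401 / 7512
= 0.0534


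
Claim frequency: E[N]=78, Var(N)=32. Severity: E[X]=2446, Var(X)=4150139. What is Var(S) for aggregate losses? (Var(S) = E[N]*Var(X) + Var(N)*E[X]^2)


Var(S) = E[N]*Var(X) + Var(N)*E[X]^2
= 78*4150139 + 32*2446^2
= 323710842 + 191453312
= 5.1516e+08


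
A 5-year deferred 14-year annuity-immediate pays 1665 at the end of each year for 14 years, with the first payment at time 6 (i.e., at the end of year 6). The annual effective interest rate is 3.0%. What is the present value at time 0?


PV at time 5 of the 14-year annuity-immediate:
a_n = 1665 * (1-(1+0.03)^(-14))/0.03 = 18807.9618
Discount back 5 years to time 0:
PV = 18807.9618 * (1+0.03)^(-5)
= 18807.9618 * 0.862609
= 16223.913


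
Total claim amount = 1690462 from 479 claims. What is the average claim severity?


severity = total / number
= 1690462 / 479
= 3529.1482


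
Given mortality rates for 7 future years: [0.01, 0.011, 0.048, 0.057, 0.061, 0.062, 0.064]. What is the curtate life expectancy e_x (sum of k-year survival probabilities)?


e_x = sum_{k=1}^{n} k_p_x
k_p_x values:
  1_p_x = 0.99
  2_p_x = 0.97911
  3_p_x = 0.932113
  4_p_x = 0.878982
  5_p_x = 0.825364
  6_p_x = 0.774192
  7_p_x = 0.724644
e_x = 6.1044


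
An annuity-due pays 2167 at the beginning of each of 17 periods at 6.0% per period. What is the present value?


PV_due = PMT * (1-(1+i)^(-n))/i * (1+i)
PV_immediate = 22704.2217
PV_due = 22704.2217 * 1.06
= 24066.4751


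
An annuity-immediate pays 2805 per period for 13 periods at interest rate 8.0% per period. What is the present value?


PV = PMT * (1 - (1+i)^(-n)) / i
= 2805 * (1 - (1+0.08)^(-13)) / 0.08
= 2805 * (1 - 0.367698) / 0.08
= 2805 * 7.903776
= 22170.0915


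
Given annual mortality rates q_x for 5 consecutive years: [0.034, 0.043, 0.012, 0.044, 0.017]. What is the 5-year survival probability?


p_k = 1 - q_k for each year
Survival = product of (1 - q_k)
= 0.966 * 0.957 * 0.988 * 0.956 * 0.983
= 0.8583


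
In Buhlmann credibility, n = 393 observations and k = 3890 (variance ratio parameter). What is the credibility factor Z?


Z = n / (n + k)
= 393 / (393 + 3890)
= 393 / 4283
= 0.0918


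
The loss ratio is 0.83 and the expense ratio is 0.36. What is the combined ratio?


Combined ratio = loss ratio + expense ratio
= 0.83 + 0.36
= 1.19


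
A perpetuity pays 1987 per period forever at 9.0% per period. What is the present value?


PV = PMT / i
= 1987 / 0.09
= 22077.7778


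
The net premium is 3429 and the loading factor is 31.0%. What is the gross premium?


Gross = net * (1 + loading)
= 3429 * (1 + 0.31)
= 3429 * 1.31
= 4491.99


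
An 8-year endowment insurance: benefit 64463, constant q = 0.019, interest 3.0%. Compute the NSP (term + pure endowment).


Term component = 8071.1059
Pure endowment = 8_p_x * v^8 * benefit = 0.857733 * 0.789409 * 64463 = 43648.0428
NSP = 51719.1486


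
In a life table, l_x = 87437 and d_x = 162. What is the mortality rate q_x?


q_x = d_x / l_x
= 162 / 87437
= 0.0019


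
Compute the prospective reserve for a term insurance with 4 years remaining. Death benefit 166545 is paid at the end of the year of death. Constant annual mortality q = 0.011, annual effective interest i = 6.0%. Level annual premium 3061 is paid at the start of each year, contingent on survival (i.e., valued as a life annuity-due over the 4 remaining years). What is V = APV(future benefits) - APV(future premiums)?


v = 1/(1+i) = 0.943396
APV(future benefits) per unit = sum_{k=0}^{3} k_p_x * q * v^(k+1) = 0.037522
APV(future benefits) = 166545 * 0.037522 = 6249.1053
Life annuity-due factor ä_{x:4} = sum_{k=0}^{3} k_p_x * v^k = 3.615759
APV(future premiums) = 3061 * 3.615759 = 11067.837
V = 6249.1053 - 11067.837
= -4818.7317


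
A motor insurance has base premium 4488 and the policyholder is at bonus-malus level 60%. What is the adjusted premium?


adjusted = base * BM_level / 100
= 4488 * 60 / 100
= 4488 * 0.6
= 2692.8


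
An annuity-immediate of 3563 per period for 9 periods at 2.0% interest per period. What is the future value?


FV = PMT * ((1+i)^n - 1) / i
= 3563 * ((1.02)^9 - 1) / 0.02
= 3563 * (1.195093 - 1) / 0.02
= 34755.7411


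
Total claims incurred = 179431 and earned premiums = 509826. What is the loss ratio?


Loss ratio = claims / premiums
= 179431 / 509826
= 0.3519


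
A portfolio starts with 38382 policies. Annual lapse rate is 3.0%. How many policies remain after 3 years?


remaining = initial * (1 - lapse)^years
= 38382 * (1 - 0.03)^3
= 38382 * 0.912673
= 35030.2151


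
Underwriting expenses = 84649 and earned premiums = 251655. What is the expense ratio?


Expense ratio = expenses / premiums
= 84649 / 251655
= 0.3364


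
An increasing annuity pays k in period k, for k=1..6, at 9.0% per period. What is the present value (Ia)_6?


(Ia)_n = sum_{k=1}^{n} k * v^k, v = 1/(1+i)
v = 0.917431
Sum computed term by term:
(Ia)_6 = 14.5783


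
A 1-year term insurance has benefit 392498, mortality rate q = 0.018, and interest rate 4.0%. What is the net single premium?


NSP = benefit * q * v
v = 1/(1+i) = 0.961538
NSP = 392498 * 0.018 * 0.961538
= 6793.2346


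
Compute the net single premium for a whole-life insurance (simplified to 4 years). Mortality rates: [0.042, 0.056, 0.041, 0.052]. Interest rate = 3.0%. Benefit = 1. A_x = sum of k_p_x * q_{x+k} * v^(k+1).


v = 0.970874
Year 0: k_p_x=1.0, q=0.042, term=0.040777
Year 1: k_p_x=0.958, q=0.056, term=0.050568
Year 2: k_p_x=0.904352, q=0.041, term=0.033932
Year 3: k_p_x=0.867274, q=0.052, term=0.040069
A_x = 0.1653


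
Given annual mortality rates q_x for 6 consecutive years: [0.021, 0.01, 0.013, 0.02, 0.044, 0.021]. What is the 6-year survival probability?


p_k = 1 - q_k for each year
Survival = product of (1 - q_k)
= 0.979 * 0.99 * 0.987 * 0.98 * 0.956 * 0.979
= 0.8774


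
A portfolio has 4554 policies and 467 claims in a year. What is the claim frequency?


frequency = claims / policies
= 467 / 4554
= 0.1025


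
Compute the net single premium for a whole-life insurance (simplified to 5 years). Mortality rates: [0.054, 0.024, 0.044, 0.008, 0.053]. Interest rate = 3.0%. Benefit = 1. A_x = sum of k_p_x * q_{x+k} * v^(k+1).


v = 0.970874
Year 0: k_p_x=1.0, q=0.054, term=0.052427
Year 1: k_p_x=0.946, q=0.024, term=0.021401
Year 2: k_p_x=0.923296, q=0.044, term=0.037178
Year 3: k_p_x=0.882671, q=0.008, term=0.006274
Year 4: k_p_x=0.87561, q=0.053, term=0.040031
A_x = 0.1573


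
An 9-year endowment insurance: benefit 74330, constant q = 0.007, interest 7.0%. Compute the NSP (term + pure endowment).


Term component = 3306.9423
Pure endowment = 9_p_x * v^9 * benefit = 0.938735 * 0.543934 * 74330 = 37953.6344
NSP = 41260.5768


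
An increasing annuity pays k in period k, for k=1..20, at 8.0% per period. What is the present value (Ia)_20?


(Ia)_n = sum_{k=1}^{n} k * v^k, v = 1/(1+i)
v = 0.925926
Sum computed term by term:
(Ia)_20 = 78.9079


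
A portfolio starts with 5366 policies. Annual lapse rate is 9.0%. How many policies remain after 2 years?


remaining = initial * (1 - lapse)^years
= 5366 * (1 - 0.09)^2
= 5366 * 0.8281
= 4443.5846


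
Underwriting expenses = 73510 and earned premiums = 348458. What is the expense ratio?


Expense ratio = expenses / premiums
= 73510 / 348458
= 0.211


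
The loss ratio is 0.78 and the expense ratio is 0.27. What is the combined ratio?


Combined ratio = loss ratio + expense ratio
= 0.78 + 0.27
= 1.05


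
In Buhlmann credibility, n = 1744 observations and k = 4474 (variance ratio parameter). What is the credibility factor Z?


Z = n / (n + k)
= 1744 / (1744 + 4474)
= 1744 / 6218
= 0.2805
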